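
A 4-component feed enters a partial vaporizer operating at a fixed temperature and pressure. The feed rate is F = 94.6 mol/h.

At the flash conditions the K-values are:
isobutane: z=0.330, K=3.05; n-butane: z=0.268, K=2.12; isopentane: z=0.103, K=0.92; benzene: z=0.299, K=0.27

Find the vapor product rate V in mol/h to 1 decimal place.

Newton–Raphson from ψ = 0.5:
  ψ = 0.500: g = 0.1742, g' = -0.872 → ψ = 0.700
  ψ = 0.700: g = -0.0087, g' = -1.006 → ψ = 0.691
Converged at ψ = 0.691.
Then V = ψ·F = 0.6910·94.6 = 65.4 mol/h and L = F − V = 29.2 mol/h.

V = 65.4 mol/h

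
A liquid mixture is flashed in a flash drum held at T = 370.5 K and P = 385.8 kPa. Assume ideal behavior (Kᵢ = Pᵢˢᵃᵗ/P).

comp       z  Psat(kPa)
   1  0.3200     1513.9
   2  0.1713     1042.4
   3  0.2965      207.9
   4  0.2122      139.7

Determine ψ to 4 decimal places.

ψ = 0.6923

Raoult's law: Kᵢ = Pᵢˢᵃᵗ/P = Pᵢˢᵃᵗ/385.8.
  K_1 = 1513.9/385.8 = 3.924054, K_2 = 1042.4/385.8 = 2.701918, K_3 = 207.9/385.8 = 0.538880, K_4 = 139.7/385.8 = 0.362105
Let ψ = V/F and solve Σ zᵢ(Kᵢ−1)/(1+ψ(Kᵢ−1)) = 0.
g(0) = ΣzᵢKᵢ − 1 = 0.9552 and g(1) = 1 − Σzᵢ/Kᵢ = -0.2812, so a root lies in (0, 1).
Newton iteration, ψ⁰ = 0.66:
  ψ = 0.6600: g = 0.02635, g' = -0.8166 → ψ = 0.6923
Converged at ψ = 0.6923.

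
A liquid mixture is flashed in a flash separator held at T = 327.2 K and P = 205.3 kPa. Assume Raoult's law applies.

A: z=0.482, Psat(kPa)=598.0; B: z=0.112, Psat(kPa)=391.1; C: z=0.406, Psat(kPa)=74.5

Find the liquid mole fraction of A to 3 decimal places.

Raoult's law: Kᵢ = Pᵢˢᵃᵗ/P = Pᵢˢᵃᵗ/205.3.
  K_A = 598.0/205.3 = 2.91281, K_B = 391.1/205.3 = 1.90502, K_C = 74.5/205.3 = 0.36288
Rachford–Rice: g(ψ) = Σ zᵢ(Kᵢ−1)/(1+ψ(Kᵢ−1)) = 0.
Check two-phase: ΣzᵢKᵢ = 1.765 > 1 and Σzᵢ/Kᵢ = 1.343 > 1, so g(0) = 0.765 > 0 and g(1) = -0.343 < 0.
Newton–Raphson from ψ = 0.47:
  ψ = 0.470: g = 0.1874, g' = -0.870 → ψ = 0.685
  ψ = 0.685: g = 0.0023, g' = -0.884 → ψ = 0.688
Converged at ψ = 0.688.
Compositions from xᵢ = zᵢ/(1+ψ(Kᵢ−1)), yᵢ = Kᵢxᵢ:
  A: x = 0.208, y = 0.606
  B: x = 0.069, y = 0.131
  C: x = 0.723, y = 0.262

x_A = 0.208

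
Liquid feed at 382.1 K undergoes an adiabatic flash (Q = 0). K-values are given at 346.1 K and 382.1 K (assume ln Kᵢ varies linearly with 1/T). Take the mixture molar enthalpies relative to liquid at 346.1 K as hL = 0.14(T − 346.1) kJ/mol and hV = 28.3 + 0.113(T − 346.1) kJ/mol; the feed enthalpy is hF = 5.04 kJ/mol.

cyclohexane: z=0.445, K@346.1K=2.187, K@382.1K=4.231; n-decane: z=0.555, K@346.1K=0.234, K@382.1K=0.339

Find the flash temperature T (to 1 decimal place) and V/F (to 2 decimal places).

T = 348.9 K, V/F = 0.16

Adiabatic flash: solve Rachford–Rice at each trial T, then check hF = ψ·hV(T) + (1−ψ)·hL(T).
  T = 346.1 K: K = (2.187, 0.234), RR gives ψ = 0.113, H_out = 3.209 kJ/mol
  T = 382.1 K: K = (4.231, 0.339), RR gives ψ = 0.501, H_out = 18.744 kJ/mol
  T = 364.1 K: K = (3.092, 0.284), RR gives ψ = 0.356, H_out = 12.433 kJ/mol
  T = 355.1 K: K = (2.612, 0.259), RR gives ψ = 0.256, H_out = 8.438 kJ/mol
  T = 350.6 K: K = (2.393, 0.246), RR gives ψ = 0.192, H_out = 6.034 kJ/mol
  T = 348.4 K: K = (2.290, 0.240), RR gives ψ = 0.156, H_out = 4.715 kJ/mol
Linear interpolation between T = 348.4 (H_out = 4.715) and T = 350.6 (H_out = 6.034) on hF = 5.04 gives T ≈ 348.9 K, at which ψ = 0.16.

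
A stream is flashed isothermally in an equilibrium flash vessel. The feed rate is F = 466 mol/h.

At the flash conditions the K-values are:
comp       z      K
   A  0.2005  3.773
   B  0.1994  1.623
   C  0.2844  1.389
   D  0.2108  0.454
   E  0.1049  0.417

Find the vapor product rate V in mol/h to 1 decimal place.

Let β = V/F and solve Σ zᵢ(Kᵢ−1)/(1+β(Kᵢ−1)) = 0.
Check two-phase: ΣzᵢKᵢ = 1.6146 > 1 and Σzᵢ/Kᵢ = 1.0966 > 1, so g(0) = 0.6146 > 0 and g(1) = -0.0966 < 0.
Iterate (Newton) starting at β = 0.45:
  β = 0.4500: g = 0.20302, g' = -0.5595 → β = 0.8129
  β = 0.8129: g = 0.01418, g' = -0.5365 → β = 0.8393
  β = 0.8393: g = -0.00015, g' = -0.5479 → β = 0.8390
Converged at β = 0.8390.
Then V = β·F = 0.8390·466 = 391.0 mol/h and L = F − V = 75.0 mol/h.

V = 391.0 mol/h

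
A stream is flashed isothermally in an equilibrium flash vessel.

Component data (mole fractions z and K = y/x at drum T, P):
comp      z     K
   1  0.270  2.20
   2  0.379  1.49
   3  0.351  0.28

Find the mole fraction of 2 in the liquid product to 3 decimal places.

Rachford–Rice: g(β) = Σ zᵢ(Kᵢ−1)/(1+β(Kᵢ−1)) = 0.
g(0) = ΣzᵢKᵢ − 1 = 0.257 and g(1) = 1 − Σzᵢ/Kᵢ = -0.631, so a root lies in (0, 1).
Newton iteration, β⁰ = 0.61:
  β = 0.610: g = -0.1206, g' = -0.762 → β = 0.452
  β = 0.452: g = -0.0124, g' = -0.624 → β = 0.432
Converged at β = 0.432.
Compositions from xᵢ = zᵢ/(1+β(Kᵢ−1)), yᵢ = Kᵢxᵢ:
  1: x = 0.178, y = 0.391
  2: x = 0.313, y = 0.466
  3: x = 0.509, y = 0.143

x_2 = 0.313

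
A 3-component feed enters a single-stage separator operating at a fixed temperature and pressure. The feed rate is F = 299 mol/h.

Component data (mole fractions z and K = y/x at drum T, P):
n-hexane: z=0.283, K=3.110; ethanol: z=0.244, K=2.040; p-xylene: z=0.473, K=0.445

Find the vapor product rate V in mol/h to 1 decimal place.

Rachford–Rice: g(ψ) = Σ zᵢ(Kᵢ−1)/(1+ψ(Kᵢ−1)) = 0.
g(0) = ΣzᵢKᵢ − 1 = 0.588 and g(1) = 1 − Σzᵢ/Kᵢ = -0.274, so a root lies in (0, 1).
Newton iteration, ψ⁰ = 0.5:
  ψ = 0.500: g = 0.0942, g' = -0.692 → ψ = 0.636
  ψ = 0.636: g = 0.0019, g' = -0.673 → ψ = 0.639
Converged at ψ = 0.639.
Then V = ψ·F = 0.6389·299 = 191.0 mol/h and L = F − V = 108.0 mol/h.

V = 191.0 mol/h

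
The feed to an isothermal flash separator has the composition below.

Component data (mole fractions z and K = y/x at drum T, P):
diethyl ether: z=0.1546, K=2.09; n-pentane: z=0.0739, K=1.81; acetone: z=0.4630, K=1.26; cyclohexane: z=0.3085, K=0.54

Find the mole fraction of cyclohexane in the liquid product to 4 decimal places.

x_cyclohexane = 0.4902

Material balance + equilibrium reduce to Σ zᵢ(Kᵢ−1)/(1+ψ(Kᵢ−1)) = 0.
g(0) = ΣzᵢKᵢ − 1 = 0.2068 and g(1) = 1 − Σzᵢ/Kᵢ = -0.0536, so a root lies in (0, 1).
Newton–Raphson from ψ = 0.67:
  ψ = 0.6700: g = 0.03358, g' = -0.2408 → ψ = 0.8094
  ψ = 0.8094: g = -0.00096, g' = -0.2566 → ψ = 0.8057
Converged at ψ = 0.8057.
Compositions from xᵢ = zᵢ/(1+ψ(Kᵢ−1)), yᵢ = Kᵢxᵢ:
  diethyl ether: x = 0.0823, y = 0.1720
  n-pentane: x = 0.0447, y = 0.0809
  acetone: x = 0.3828, y = 0.4823
  cyclohexane: x = 0.4902, y = 0.2647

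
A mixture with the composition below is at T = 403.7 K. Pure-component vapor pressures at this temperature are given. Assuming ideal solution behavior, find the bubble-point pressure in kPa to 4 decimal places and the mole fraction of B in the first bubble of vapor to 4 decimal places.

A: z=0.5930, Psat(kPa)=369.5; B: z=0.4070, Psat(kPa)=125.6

Pbub = 270.2327 kPa, y_B = 0.1892

At the bubble point ψ → 0, so ΣzᵢKᵢ = 1 with Kᵢ = Pᵢˢᵃᵗ/P ⇒ P = ΣzᵢPᵢˢᵃᵗ.
P = 0.5930·369.5 + 0.4070·125.6 = 270.2327 kPa
yᵢ = zᵢPᵢˢᵃᵗ/P ⇒ y_B = 0.4070·125.6/270.2327 = 0.1892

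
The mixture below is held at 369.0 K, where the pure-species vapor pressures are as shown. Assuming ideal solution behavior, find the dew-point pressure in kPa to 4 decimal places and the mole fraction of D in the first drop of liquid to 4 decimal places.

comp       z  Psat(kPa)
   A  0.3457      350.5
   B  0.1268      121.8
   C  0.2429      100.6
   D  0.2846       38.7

Pdew = 84.7754 kPa, x_D = 0.6234

At the dew point ψ → 1, so Σzᵢ/Kᵢ = 1 with Kᵢ = Pᵢˢᵃᵗ/P ⇒ 1/P = Σzᵢ/Pᵢˢᵃᵗ.
1/P = 0.3457/350.5 + 0.1268/121.8 + 0.2429/100.6 + 0.2846/38.7 = 0.0117959 ⇒ P = 84.7754 kPa
xᵢ = zᵢP/Pᵢˢᵃᵗ ⇒ x_D = 0.2846·84.7754/38.7 = 0.6234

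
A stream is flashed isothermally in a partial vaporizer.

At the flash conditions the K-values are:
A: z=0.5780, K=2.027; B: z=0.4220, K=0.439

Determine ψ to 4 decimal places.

ψ = 0.6194

Rachford–Rice: g(ψ) = Σ zᵢ(Kᵢ−1)/(1+ψ(Kᵢ−1)) = 0.
Feasibility: ΣzᵢKᵢ = 1.3569, Σzᵢ/Kᵢ = 1.2464 — both > 1, two phases present.
Iterate (Newton) starting at ψ = 0.38:
  ψ = 0.3800: g = 0.12609, g' = -0.5299 → ψ = 0.6179
  ψ = 0.6179: g = 0.00079, g' = -0.5393 → ψ = 0.6194
Converged at ψ = 0.6194.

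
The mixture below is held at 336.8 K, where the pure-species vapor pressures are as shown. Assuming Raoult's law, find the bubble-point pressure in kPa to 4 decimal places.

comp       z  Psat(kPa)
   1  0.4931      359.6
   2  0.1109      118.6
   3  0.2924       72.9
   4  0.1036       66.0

Pbub = 218.6251 kPa

At the bubble point ψ → 0, so ΣzᵢKᵢ = 1 with Kᵢ = Pᵢˢᵃᵗ/P ⇒ P = ΣzᵢPᵢˢᵃᵗ.
P = 0.4931·359.6 + 0.1109·118.6 + 0.2924·72.9 + 0.1036·66.0 = 218.6251 kPa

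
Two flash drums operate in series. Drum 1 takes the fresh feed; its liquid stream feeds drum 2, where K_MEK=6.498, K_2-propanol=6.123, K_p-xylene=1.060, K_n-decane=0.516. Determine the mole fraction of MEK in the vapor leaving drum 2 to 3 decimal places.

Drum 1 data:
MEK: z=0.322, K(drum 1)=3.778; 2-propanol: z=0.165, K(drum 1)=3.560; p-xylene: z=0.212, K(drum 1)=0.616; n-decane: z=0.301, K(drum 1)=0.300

Drum 1:
Material balance + equilibrium reduce to Σ zᵢ(Kᵢ−1)/(1+ψ₁(Kᵢ−1)) = 0.
Check two-phase: ΣzᵢKᵢ = 2.025 > 1 and Σzᵢ/Kᵢ = 1.479 > 1, so g(0) = 1.025 > 0 and g(1) = -0.479 < 0.
Newton–Raphson from ψ₁ = 0.5:
  ψ₁ = 0.500: g = 0.1348, g' = -1.040 → ψ₁ = 0.630
  ψ₁ = 0.630: g = 0.0031, g' = -1.013 → ψ₁ = 0.633
Converged at ψ₁ = 0.633.
Drum-1 compositions:
  MEK: x = 0.117, y = 0.441
  2-propanol: x = 0.063, y = 0.224
  p-xylene: x = 0.280, y = 0.172
  n-decane: x = 0.540, y = 0.162
Drum-2 feed = drum-1 liquid: z₂ = (0.1168, 0.0630, 0.2800, 0.5402).
Drum 2:
Material balance + equilibrium reduce to Σ zᵢ(Kᵢ−1)/(1+ψ₂(Kᵢ−1)) = 0.
g(0) = ΣzᵢKᵢ − 1 = 0.720 and g(1) = 1 − Σzᵢ/Kᵢ = -0.339, so a root lies in (0, 1).
Newton iteration, ψ₂⁰ = 0.32:
  ψ₂ = 0.320: g = 0.0621, g' = -0.879 → ψ₂ = 0.391
  ψ₂ = 0.391: g = 0.0055, g' = -0.733 → ψ₂ = 0.398
Converged at ψ₂ = 0.398.
  MEK: x = 0.037, y = 0.238
  2-propanol: x = 0.021, y = 0.127
  p-xylene: x = 0.273, y = 0.290
  n-decane: x = 0.669, y = 0.345

y_MEK (drum 2) = 0.238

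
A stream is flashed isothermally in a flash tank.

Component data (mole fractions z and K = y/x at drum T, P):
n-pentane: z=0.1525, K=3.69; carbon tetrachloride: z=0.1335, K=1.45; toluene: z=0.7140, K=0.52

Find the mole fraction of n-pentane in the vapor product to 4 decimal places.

Newton iteration, ψ⁰ = 0.5:
  ψ = 0.5000: g = -0.22697, g' = -0.5035 → ψ = 0.0492
  ψ = 0.0492: g = 0.07003, g' = -1.0590 → ψ = 0.1153
  ψ = 0.1153: g = 0.00739, g' = -0.8516 → ψ = 0.1240
  ψ = 0.1240: g = 0.00009, g' = -0.8307 → ψ = 0.1241
Converged at ψ = 0.1241.
Compositions from xᵢ = zᵢ/(1+ψ(Kᵢ−1)), yᵢ = Kᵢxᵢ:
  n-pentane: x = 0.1143, y = 0.4219
  carbon tetrachloride: x = 0.1264, y = 0.1833
  toluene: x = 0.7592, y = 0.3948

y_n-pentane = 0.4219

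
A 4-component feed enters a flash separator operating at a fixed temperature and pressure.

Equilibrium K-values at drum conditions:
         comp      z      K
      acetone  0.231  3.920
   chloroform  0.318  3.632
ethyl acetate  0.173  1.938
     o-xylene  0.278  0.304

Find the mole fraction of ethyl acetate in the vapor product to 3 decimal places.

y_ethyl acetate = 0.181

Let β = V/F and solve Σ zᵢ(Kᵢ−1)/(1+β(Kᵢ−1)) = 0.
g(0) = ΣzᵢKᵢ − 1 = 1.480 and g(1) = 1 − Σzᵢ/Kᵢ = -0.150, so a root lies in (0, 1).
Iterate (Newton) starting at β = 0.51:
  β = 0.510: g = 0.4381, g' = -1.113 → β = 0.904
  β = 0.904: g = -0.0006, g' = -1.365 → β = 0.903
Converged at β = 0.903.
Compositions from xᵢ = zᵢ/(1+β(Kᵢ−1)), yᵢ = Kᵢxᵢ:
  acetone: x = 0.064, y = 0.249
  chloroform: x = 0.094, y = 0.342
  ethyl acetate: x = 0.094, y = 0.181
  o-xylene: x = 0.749, y = 0.228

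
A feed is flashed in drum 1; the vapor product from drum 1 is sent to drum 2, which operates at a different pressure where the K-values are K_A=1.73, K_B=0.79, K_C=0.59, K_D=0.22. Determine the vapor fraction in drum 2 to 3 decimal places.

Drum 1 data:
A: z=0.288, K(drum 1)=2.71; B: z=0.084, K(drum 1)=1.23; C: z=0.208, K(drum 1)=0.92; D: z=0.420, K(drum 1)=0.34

V/F (drum 2) = 0.368

Drum 1:
Iterate (Newton) starting at ψ₁ = 0.5:
  ψ₁ = 0.500: g = -0.1482, g' = -0.657 → ψ₁ = 0.274
  ψ₁ = 0.274: g = -0.0022, g' = -0.668 → ψ₁ = 0.271
Converged at ψ₁ = 0.271.
Drum-1 compositions:
  A: x = 0.197, y = 0.533
  B: x = 0.079, y = 0.097
  C: x = 0.213, y = 0.196
  D: x = 0.512, y = 0.174
Drum-2 feed = drum-1 vapor: z₂ = (0.5332, 0.0973, 0.1956, 0.1739).
Drum 2:
Rachford–Rice: g(ψ₂) = Σ zᵢ(Kᵢ−1)/(1+ψ₂(Kᵢ−1)) = 0.
Check two-phase: ΣzᵢKᵢ = 1.153 > 1 and Σzᵢ/Kᵢ = 1.553 > 1, so g(0) = 0.153 > 0 and g(1) = -0.553 < 0.
Newton iteration, ψ₂⁰ = 0.53:
  ψ₂ = 0.530: g = -0.0761, g' = -0.514 → ψ₂ = 0.382
  ψ₂ = 0.382: g = -0.0062, g' = -0.440 → ψ₂ = 0.368
Converged at ψ₂ = 0.368.
  A: x = 0.420, y = 0.727
  B: x = 0.105, y = 0.083
  C: x = 0.230, y = 0.136
  D: x = 0.244, y = 0.054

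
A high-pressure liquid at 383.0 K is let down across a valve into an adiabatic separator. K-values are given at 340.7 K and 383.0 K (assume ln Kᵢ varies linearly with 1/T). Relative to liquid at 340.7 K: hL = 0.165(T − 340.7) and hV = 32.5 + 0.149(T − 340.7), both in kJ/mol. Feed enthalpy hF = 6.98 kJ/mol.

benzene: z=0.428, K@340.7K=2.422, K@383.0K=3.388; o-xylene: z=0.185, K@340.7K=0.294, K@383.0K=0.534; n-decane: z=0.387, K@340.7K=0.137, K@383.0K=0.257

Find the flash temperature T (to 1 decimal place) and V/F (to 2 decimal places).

Adiabatic flash: solve Rachford–Rice at each trial T, then check hF = ψ·hV(T) + (1−ψ)·hL(T).
  T = 340.7 K: K = (2.422, 0.294, 0.137), RR gives ψ = 0.124, H_out = 4.037 kJ/mol
  T = 383.0 K: K = (3.388, 0.534, 0.257), RR gives ψ = 0.407, H_out = 19.924 kJ/mol
  T = 361.9 K: K = (2.894, 0.403, 0.191), RR gives ψ = 0.274, H_out = 12.301 kJ/mol
  T = 351.3 K: K = (2.655, 0.346, 0.163), RR gives ψ = 0.203, H_out = 8.318 kJ/mol
  T = 346.0 K: K = (2.537, 0.319, 0.149), RR gives ψ = 0.165, H_out = 6.227 kJ/mol
  T = 348.6 K: K = (2.595, 0.332, 0.156), RR gives ψ = 0.184, H_out = 7.264 kJ/mol
  T = 347.3 K: K = (2.566, 0.326, 0.153), RR gives ψ = 0.175, H_out = 6.748 kJ/mol
Linear interpolation between T = 347.3 (H_out = 6.748) and T = 348.6 (H_out = 7.264) on hF = 6.98 gives T ≈ 347.9 K, at which ψ = 0.18.

T = 347.9 K, V/F = 0.18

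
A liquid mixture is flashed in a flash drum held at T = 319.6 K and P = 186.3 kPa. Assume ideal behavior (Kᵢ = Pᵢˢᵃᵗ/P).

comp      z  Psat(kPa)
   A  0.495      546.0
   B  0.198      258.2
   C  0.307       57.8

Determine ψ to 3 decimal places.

Raoult's law: Kᵢ = Pᵢˢᵃᵗ/P = Pᵢˢᵃᵗ/186.3.
  K_A = 546.0/186.3 = 2.93076, K_B = 258.2/186.3 = 1.38594, K_C = 57.8/186.3 = 0.31025
Material balance + equilibrium reduce to Σ zᵢ(Kᵢ−1)/(1+ψ(Kᵢ−1)) = 0.
Feasibility: ΣzᵢKᵢ = 1.820, Σzᵢ/Kᵢ = 1.301 — both > 1, two phases present.
Newton–Raphson from ψ = 0.6:
  ψ = 0.600: g = 0.1436, g' = -0.841 → ψ = 0.771
  ψ = 0.771: g = -0.0091, g' = -0.981 → ψ = 0.761
Converged at ψ = 0.761.

ψ = 0.761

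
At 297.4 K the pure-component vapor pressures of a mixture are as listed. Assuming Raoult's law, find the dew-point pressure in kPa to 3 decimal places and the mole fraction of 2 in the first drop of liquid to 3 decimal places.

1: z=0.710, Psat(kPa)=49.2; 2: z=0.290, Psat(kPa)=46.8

At the dew point ψ → 1, so Σzᵢ/Kᵢ = 1 with Kᵢ = Pᵢˢᵃᵗ/P ⇒ 1/P = Σzᵢ/Pᵢˢᵃᵗ.
1/P = 0.710/49.2 + 0.290/46.8 = 0.020627 ⇒ P = 48.479 kPa
xᵢ = zᵢP/Pᵢˢᵃᵗ ⇒ x_2 = 0.290·48.479/46.8 = 0.300

Pdew = 48.479 kPa, x_2 = 0.300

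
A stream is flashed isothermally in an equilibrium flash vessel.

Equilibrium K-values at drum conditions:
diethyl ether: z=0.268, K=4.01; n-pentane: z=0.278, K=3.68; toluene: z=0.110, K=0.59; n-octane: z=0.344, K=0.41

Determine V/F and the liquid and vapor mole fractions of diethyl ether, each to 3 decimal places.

V/F = 0.825, x_diethyl ether = 0.077, y_diethyl ether = 0.309

Rachford–Rice: g(V/F) = Σ zᵢ(Kᵢ−1)/(1+V/F(Kᵢ−1)) = 0.
Feasibility: ΣzᵢKᵢ = 2.304, Σzᵢ/Kᵢ = 1.168 — both > 1, two phases present.
Newton–Raphson from V/F = 0.67:
  V/F = 0.670: g = 0.1361, g' = -0.885 → V/F = 0.824
  V/F = 0.824: g = 0.0011, g' = -0.890 → V/F = 0.825
Converged at V/F = 0.825.
Compositions from xᵢ = zᵢ/(1+V/F(Kᵢ−1)), yᵢ = Kᵢxᵢ:
  diethyl ether: x = 0.077, y = 0.309
  n-pentane: x = 0.087, y = 0.319
  toluene: x = 0.166, y = 0.098
  n-octane: x = 0.670, y = 0.275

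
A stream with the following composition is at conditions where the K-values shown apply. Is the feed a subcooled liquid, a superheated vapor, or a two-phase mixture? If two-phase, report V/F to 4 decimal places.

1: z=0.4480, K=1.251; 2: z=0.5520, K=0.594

subcooled liquid

ΣzᵢKᵢ = 0.8883; Σzᵢ/Kᵢ = 1.2874.
Since ΣzᵢKᵢ < 1 the mixture is below its bubble point — single liquid phase.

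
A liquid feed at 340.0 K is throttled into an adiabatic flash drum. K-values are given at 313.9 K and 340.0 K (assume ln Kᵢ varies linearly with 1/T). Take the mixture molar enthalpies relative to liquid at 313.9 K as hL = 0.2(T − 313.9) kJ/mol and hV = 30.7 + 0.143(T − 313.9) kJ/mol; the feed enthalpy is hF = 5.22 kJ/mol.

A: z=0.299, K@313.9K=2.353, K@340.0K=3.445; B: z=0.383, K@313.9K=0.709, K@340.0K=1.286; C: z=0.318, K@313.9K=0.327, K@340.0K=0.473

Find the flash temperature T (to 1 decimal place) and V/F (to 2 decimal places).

Adiabatic flash: solve Rachford–Rice at each trial T, then check hF = ψ·hV(T) + (1−ψ)·hL(T).
  T = 313.9 K: K = (2.353, 0.709, 0.327), RR gives ψ = 0.120, H_out = 3.671 kJ/mol
  T = 340.0 K: K = (3.445, 1.286, 0.473), RR gives ψ = 0.894, H_out = 31.326 kJ/mol
  T = 326.9 K: K = (2.867, 0.965, 0.396), RR gives ψ = 0.500, H_out = 17.573 kJ/mol
  T = 320.4 K: K = (2.602, 0.830, 0.361), RR gives ψ = 0.306, H_out = 10.575 kJ/mol
  T = 317.1 K: K = (2.474, 0.767, 0.343), RR gives ψ = 0.211, H_out = 7.066 kJ/mol
  T = 315.5 K: K = (2.413, 0.737, 0.335), RR gives ψ = 0.165, H_out = 5.370 kJ/mol
Linear interpolation between T = 313.9 (H_out = 3.671) and T = 315.5 (H_out = 5.370) on hF = 5.22 gives T ≈ 315.4 K, at which ψ = 0.16.

T = 315.4 K, V/F = 0.16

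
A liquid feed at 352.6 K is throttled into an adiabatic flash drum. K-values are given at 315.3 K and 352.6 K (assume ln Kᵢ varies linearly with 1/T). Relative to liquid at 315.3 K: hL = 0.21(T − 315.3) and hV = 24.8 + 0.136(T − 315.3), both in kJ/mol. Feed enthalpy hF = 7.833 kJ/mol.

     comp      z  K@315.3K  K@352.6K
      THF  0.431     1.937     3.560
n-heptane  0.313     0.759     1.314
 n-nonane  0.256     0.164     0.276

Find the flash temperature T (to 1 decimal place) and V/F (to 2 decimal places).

T = 318.4 K, V/F = 0.29

Adiabatic flash: solve Rachford–Rice at each trial T, then check hF = ψ·hV(T) + (1−ψ)·hL(T).
  T = 315.3 K: K = (1.937, 0.759, 0.164), RR gives ψ = 0.207, H_out = 5.136 kJ/mol
  T = 352.6 K: K = (3.560, 1.314, 0.276), RR gives ψ = 0.800, H_out = 25.467 kJ/mol
  T = 334.0 K: K = (2.673, 1.015, 0.216), RR gives ψ = 0.583, H_out = 17.578 kJ/mol
  T = 324.6 K: K = (2.284, 0.881, 0.189), RR gives ψ = 0.428, H_out = 12.262 kJ/mol
  T = 320.0 K: K = (2.108, 0.819, 0.176), RR gives ψ = 0.330, H_out = 9.050 kJ/mol
  T = 317.6 K: K = (2.019, 0.788, 0.170), RR gives ψ = 0.271, H_out = 7.146 kJ/mol
  T = 318.8 K: K = (2.063, 0.803, 0.173), RR gives ψ = 0.301, H_out = 8.120 kJ/mol
Linear interpolation between T = 317.6 (H_out = 7.146) and T = 318.8 (H_out = 8.120) on hF = 7.833 gives T ≈ 318.4 K, at which ψ = 0.29.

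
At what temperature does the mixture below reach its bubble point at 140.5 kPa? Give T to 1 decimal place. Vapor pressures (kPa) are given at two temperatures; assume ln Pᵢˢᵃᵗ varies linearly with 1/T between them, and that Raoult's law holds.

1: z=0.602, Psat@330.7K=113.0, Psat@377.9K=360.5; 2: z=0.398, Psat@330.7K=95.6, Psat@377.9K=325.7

Bubble-point temperature: ΣzᵢPᵢˢᵃᵗ(T) = P. Interpolate ln Pᵢˢᵃᵗ = aᵢ + bᵢ/T.
  T = 330.7 K: ΣzᵢPᵢˢᵃᵗ = 106.07 kPa
  T = 377.9 K: ΣzᵢPᵢˢᵃᵗ = 346.65 kPa
  T = 354.3 K: ΣzᵢPᵢˢᵃᵗ = 199.45 kPa
  T = 342.5 K: ΣzᵢPᵢˢᵃᵗ = 147.04 kPa
  T = 336.6 K: ΣzᵢPᵢˢᵃᵗ = 125.24 kPa
  T = 339.6 K: ΣzᵢPᵢˢᵃᵗ = 135.98 kPa
Interpolating between 339.6 K and 342.5 K gives T ≈ 340.8 K.

T = 340.8 K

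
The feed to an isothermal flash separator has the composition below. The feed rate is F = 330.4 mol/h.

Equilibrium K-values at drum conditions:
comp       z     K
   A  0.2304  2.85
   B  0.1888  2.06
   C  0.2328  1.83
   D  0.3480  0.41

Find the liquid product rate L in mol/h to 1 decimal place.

L = 62.5 mol/h

Let ψ = V/F and solve Σ zᵢ(Kᵢ−1)/(1+ψ(Kᵢ−1)) = 0.
Feasibility: ΣzᵢKᵢ = 1.6143, Σzᵢ/Kᵢ = 1.1485 — both > 1, two phases present.
Iterate (Newton) starting at ψ = 0.49:
  ψ = 0.4900: g = 0.20383, g' = -0.6296 → ψ = 0.8138
  ψ = 0.8138: g = -0.00203, g' = -0.6921 → ψ = 0.8108
Converged at ψ = 0.8108.
Then V = ψ·F = 0.8108·330.4 = 267.9 mol/h and L = F − V = 62.5 mol/h.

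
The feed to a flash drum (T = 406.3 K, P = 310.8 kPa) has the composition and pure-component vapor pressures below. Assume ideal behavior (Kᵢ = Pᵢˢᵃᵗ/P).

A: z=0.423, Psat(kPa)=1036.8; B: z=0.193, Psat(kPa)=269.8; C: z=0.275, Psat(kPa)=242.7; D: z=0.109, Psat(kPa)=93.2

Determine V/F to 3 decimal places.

V/F = 0.912

Raoult's law: Kᵢ = Pᵢˢᵃᵗ/P = Pᵢˢᵃᵗ/310.8.
  K_A = 1036.8/310.8 = 3.33591, K_B = 269.8/310.8 = 0.86808, K_C = 242.7/310.8 = 0.78089, K_D = 93.2/310.8 = 0.29987
Iterate (Newton) starting at V/F = 0.44:
  V/F = 0.440: g = 0.2833, g' = -0.693 → V/F = 0.849
  V/F = 0.849: g = 0.0405, g' = -0.608 → V/F = 0.915
  V/F = 0.915: g = -0.0020, g' = -0.674 → V/F = 0.912
Converged at V/F = 0.912.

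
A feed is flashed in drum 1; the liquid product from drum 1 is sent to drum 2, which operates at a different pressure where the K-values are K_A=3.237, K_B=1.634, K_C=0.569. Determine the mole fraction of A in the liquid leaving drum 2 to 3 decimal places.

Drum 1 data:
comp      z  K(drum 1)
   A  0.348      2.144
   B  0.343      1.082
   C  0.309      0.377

Drum 1:
Newton–Raphson from ψ₁ = 0.5:
  ψ₁ = 0.500: g = 0.0007, g' = -0.439 → ψ₁ = 0.502
Converged at ψ₁ = 0.502.
Drum-1 compositions:
  A: x = 0.221, y = 0.474
  B: x = 0.329, y = 0.356
  C: x = 0.449, y = 0.169
Drum-2 feed = drum-1 liquid: z₂ = (0.2211, 0.3295, 0.4494).
Drum 2:
Rachford–Rice: g(ψ₂) = Σ zᵢ(Kᵢ−1)/(1+ψ₂(Kᵢ−1)) = 0.
Feasibility: ΣzᵢKᵢ = 1.510, Σzᵢ/Kᵢ = 1.060 — both > 1, two phases present.
Newton–Raphson from ψ₂ = 0.43:
  ψ₂ = 0.430: g = 0.1785, g' = -0.495 → ψ₂ = 0.791
  ψ₂ = 0.791: g = 0.0240, g' = -0.395 → ψ₂ = 0.851
Converged at ψ₂ = 0.851.
  A: x = 0.076, y = 0.246
  B: x = 0.214, y = 0.350
  C: x = 0.710, y = 0.404

x_A (drum 2) = 0.076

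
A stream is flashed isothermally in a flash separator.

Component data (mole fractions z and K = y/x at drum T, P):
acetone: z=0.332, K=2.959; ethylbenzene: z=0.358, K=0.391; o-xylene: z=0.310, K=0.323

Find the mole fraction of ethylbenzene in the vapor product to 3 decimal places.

y_ethylbenzene = 0.157

Let ψ = V/F and solve Σ zᵢ(Kᵢ−1)/(1+ψ(Kᵢ−1)) = 0.
Feasibility: ΣzᵢKᵢ = 1.222, Σzᵢ/Kᵢ = 1.988 — both > 1, two phases present.
Newton–Raphson from ψ = 0.52:
  ψ = 0.520: g = -0.3208, g' = -0.935 → ψ = 0.177
Converged at ψ = 0.177.
Compositions from xᵢ = zᵢ/(1+ψ(Kᵢ−1)), yᵢ = Kᵢxᵢ:
  acetone: x = 0.246, y = 0.729
  ethylbenzene: x = 0.401, y = 0.157
  o-xylene: x = 0.352, y = 0.114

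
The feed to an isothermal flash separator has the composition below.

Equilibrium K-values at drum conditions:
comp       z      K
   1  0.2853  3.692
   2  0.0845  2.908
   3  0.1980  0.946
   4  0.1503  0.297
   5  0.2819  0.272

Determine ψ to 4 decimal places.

Rachford–Rice: g(ψ) = Σ zᵢ(Kᵢ−1)/(1+ψ(Kᵢ−1)) = 0.
g(0) = ΣzᵢKᵢ − 1 = 0.6077 and g(1) = 1 − Σzᵢ/Kᵢ = -0.8581, so a root lies in (0, 1).
Newton–Raphson from ψ = 0.51:
  ψ = 0.5100: g = -0.09675, g' = -1.0053 → ψ = 0.4138
  ψ = 0.4138: g = -0.00019, g' = -1.0131 → ψ = 0.4136
Converged at ψ = 0.4136.

ψ = 0.4136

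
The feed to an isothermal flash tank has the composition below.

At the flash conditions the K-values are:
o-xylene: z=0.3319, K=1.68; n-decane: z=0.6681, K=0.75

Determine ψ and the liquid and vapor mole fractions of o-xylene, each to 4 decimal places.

ψ = 0.3451, x_o-xylene = 0.2688, y_o-xylene = 0.4516

Let ψ = V/F and solve Σ zᵢ(Kᵢ−1)/(1+ψ(Kᵢ−1)) = 0.
Feasibility: ΣzᵢKᵢ = 1.0587, Σzᵢ/Kᵢ = 1.0884 — both > 1, two phases present.
Binary case is linear: z₁(K₁−1)(1+ψ(K₂−1)) + z₂(K₂−1)(1+ψ(K₁−1)) = 0
⇒ ψ = [z₁(K₁−1)+z₂(K₂−1)] / [−(K₁−1)(K₂−1)] = 0.05867/0.17000 = 0.3451
Compositions from xᵢ = zᵢ/(1+ψ(Kᵢ−1)), yᵢ = Kᵢxᵢ:
  o-xylene: x = 0.2688, y = 0.4516
  n-decane: x = 0.7312, y = 0.5484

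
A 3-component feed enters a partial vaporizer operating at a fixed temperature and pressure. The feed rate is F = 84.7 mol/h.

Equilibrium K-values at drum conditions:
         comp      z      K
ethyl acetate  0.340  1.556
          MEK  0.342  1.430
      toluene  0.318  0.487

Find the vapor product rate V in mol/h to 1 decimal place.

V = 57.7 mol/h

Material balance + equilibrium reduce to Σ zᵢ(Kᵢ−1)/(1+ψ(Kᵢ−1)) = 0.
g(0) = ΣzᵢKᵢ − 1 = 0.173 and g(1) = 1 − Σzᵢ/Kᵢ = -0.111, so a root lies in (0, 1).
Newton–Raphson from ψ = 0.55:
  ψ = 0.550: g = 0.0364, g' = -0.265 → ψ = 0.687
  ψ = 0.687: g = -0.0017, g' = -0.292 → ψ = 0.682
Converged at ψ = 0.682.
Then V = ψ·F = 0.6815·84.7 = 57.7 mol/h and L = F − V = 27.0 mol/h.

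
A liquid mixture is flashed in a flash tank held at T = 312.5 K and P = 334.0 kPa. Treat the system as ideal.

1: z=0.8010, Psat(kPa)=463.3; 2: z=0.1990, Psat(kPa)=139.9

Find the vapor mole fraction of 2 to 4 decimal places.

Raoult's law: Kᵢ = Pᵢˢᵃᵗ/P = Pᵢˢᵃᵗ/334.0.
  K_1 = 463.3/334.0 = 1.387126, K_2 = 139.9/334.0 = 0.418862
Rachford–Rice: g(ψ) = Σ zᵢ(Kᵢ−1)/(1+ψ(Kᵢ−1)) = 0.
Check two-phase: ΣzᵢKᵢ = 1.1944 > 1 and Σzᵢ/Kᵢ = 1.0525 > 1, so g(0) = 0.1944 > 0 and g(1) = -0.0525 < 0.
Binary case is linear: z₁(K₁−1)(1+ψ(K₂−1)) + z₂(K₂−1)(1+ψ(K₁−1)) = 0
⇒ ψ = [z₁(K₁−1)+z₂(K₂−1)] / [−(K₁−1)(K₂−1)] = 0.19444/0.22497 = 0.8643
Compositions from xᵢ = zᵢ/(1+ψ(Kᵢ−1)), yᵢ = Kᵢxᵢ:
  1: x = 0.6002, y = 0.8325
  2: x = 0.3998, y = 0.1675

y_2 = 0.1675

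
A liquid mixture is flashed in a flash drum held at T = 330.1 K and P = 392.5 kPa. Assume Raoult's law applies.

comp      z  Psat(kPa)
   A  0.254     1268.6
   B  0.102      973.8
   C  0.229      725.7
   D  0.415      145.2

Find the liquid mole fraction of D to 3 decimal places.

Raoult's law: Kᵢ = Pᵢˢᵃᵗ/P = Pᵢˢᵃᵗ/392.5.
  K_A = 1268.6/392.5 = 3.23210, K_B = 973.8/392.5 = 2.48102, K_C = 725.7/392.5 = 1.84892, K_D = 145.2/392.5 = 0.36994
Let ψ = V/F and solve Σ zᵢ(Kᵢ−1)/(1+ψ(Kᵢ−1)) = 0.
Check two-phase: ΣzᵢKᵢ = 1.651 > 1 and Σzᵢ/Kᵢ = 1.365 > 1, so g(0) = 0.651 > 0 and g(1) = -0.365 < 0.
Newton iteration, ψ⁰ = 0.34:
  ψ = 0.340: g = 0.2409, g' = -0.874 → ψ = 0.616
  ψ = 0.616: g = 0.0184, g' = -0.797 → ψ = 0.639
Converged at ψ = 0.639.
Compositions from xᵢ = zᵢ/(1+ψ(Kᵢ−1)), yᵢ = Kᵢxᵢ:
  A: x = 0.105, y = 0.339
  B: x = 0.052, y = 0.130
  C: x = 0.149, y = 0.275
  D: x = 0.694, y = 0.257

x_D = 0.694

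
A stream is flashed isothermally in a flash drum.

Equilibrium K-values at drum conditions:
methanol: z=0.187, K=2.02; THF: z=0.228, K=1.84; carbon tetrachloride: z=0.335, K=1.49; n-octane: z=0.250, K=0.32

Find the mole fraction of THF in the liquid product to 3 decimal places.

Material balance + equilibrium reduce to Σ zᵢ(Kᵢ−1)/(1+β(Kᵢ−1)) = 0.
g(0) = ΣzᵢKᵢ − 1 = 0.376 and g(1) = 1 − Σzᵢ/Kᵢ = -0.223, so a root lies in (0, 1).
Iterate (Newton) starting at β = 0.6:
  β = 0.600: g = 0.0854, g' = -0.524 → β = 0.763
  β = 0.763: g = -0.0098, g' = -0.663 → β = 0.748
Converged at β = 0.748.
Compositions from xᵢ = zᵢ/(1+β(Kᵢ−1)), yᵢ = Kᵢxᵢ:
  methanol: x = 0.106, y = 0.214
  THF: x = 0.140, y = 0.258
  carbon tetrachloride: x = 0.245, y = 0.365
  n-octane: x = 0.509, y = 0.163

x_THF = 0.140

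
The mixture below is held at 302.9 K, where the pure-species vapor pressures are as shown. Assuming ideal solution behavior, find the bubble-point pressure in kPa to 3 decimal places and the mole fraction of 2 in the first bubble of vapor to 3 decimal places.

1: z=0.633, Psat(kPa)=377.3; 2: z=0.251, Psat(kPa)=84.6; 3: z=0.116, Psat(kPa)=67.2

At the bubble point ψ → 0, so ΣzᵢKᵢ = 1 with Kᵢ = Pᵢˢᵃᵗ/P ⇒ P = ΣzᵢPᵢˢᵃᵗ.
P = 0.633·377.3 + 0.251·84.6 + 0.116·67.2 = 267.861 kPa
yᵢ = zᵢPᵢˢᵃᵗ/P ⇒ y_2 = 0.251·84.6/267.861 = 0.079

Pbub = 267.861 kPa, y_2 = 0.079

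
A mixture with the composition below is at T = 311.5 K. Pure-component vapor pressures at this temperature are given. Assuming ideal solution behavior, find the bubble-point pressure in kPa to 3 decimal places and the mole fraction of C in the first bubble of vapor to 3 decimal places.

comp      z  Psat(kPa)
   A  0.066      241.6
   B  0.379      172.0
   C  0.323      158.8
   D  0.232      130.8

Pbub = 162.772 kPa, y_C = 0.315

At the bubble point ψ → 0, so ΣzᵢKᵢ = 1 with Kᵢ = Pᵢˢᵃᵗ/P ⇒ P = ΣzᵢPᵢˢᵃᵗ.
P = 0.066·241.6 + 0.379·172.0 + 0.323·158.8 + 0.232·130.8 = 162.772 kPa
yᵢ = zᵢPᵢˢᵃᵗ/P ⇒ y_C = 0.323·158.8/162.772 = 0.315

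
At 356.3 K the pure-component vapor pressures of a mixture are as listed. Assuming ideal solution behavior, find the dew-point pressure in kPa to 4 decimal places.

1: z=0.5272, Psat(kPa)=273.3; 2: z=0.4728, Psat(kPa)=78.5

Pdew = 125.7554 kPa

At the dew point ψ → 1, so Σzᵢ/Kᵢ = 1 with Kᵢ = Pᵢˢᵃᵗ/P ⇒ 1/P = Σzᵢ/Pᵢˢᵃᵗ.
1/P = 0.5272/273.3 + 0.4728/78.5 = 0.0079519 ⇒ P = 125.7554 kPa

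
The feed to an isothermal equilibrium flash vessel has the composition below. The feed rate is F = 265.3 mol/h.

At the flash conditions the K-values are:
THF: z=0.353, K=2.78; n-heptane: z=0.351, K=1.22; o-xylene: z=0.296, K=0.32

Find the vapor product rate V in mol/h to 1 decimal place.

V = 171.7 mol/h

Rachford–Rice: g(ψ) = Σ zᵢ(Kᵢ−1)/(1+ψ(Kᵢ−1)) = 0.
g(0) = ΣzᵢKᵢ − 1 = 0.504 and g(1) = 1 − Σzᵢ/Kᵢ = -0.340, so a root lies in (0, 1).
Newton iteration, ψ⁰ = 0.49:
  ψ = 0.490: g = 0.1035, g' = -0.641 → ψ = 0.651
  ψ = 0.651: g = -0.0029, g' = -0.694 → ψ = 0.647
Converged at ψ = 0.647.
Then V = ψ·F = 0.6473·265.3 = 171.7 mol/h and L = F − V = 93.6 mol/h.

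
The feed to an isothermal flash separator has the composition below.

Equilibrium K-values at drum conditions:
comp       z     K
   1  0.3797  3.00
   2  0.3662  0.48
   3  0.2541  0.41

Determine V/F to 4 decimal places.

V/F = 0.3812

Rachford–Rice: g(V/F) = Σ zᵢ(Kᵢ−1)/(1+V/F(Kᵢ−1)) = 0.
g(0) = ΣzᵢKᵢ − 1 = 0.4191 and g(1) = 1 − Σzᵢ/Kᵢ = -0.5092, so a root lies in (0, 1).
Newton iteration, V/F⁰ = 0.67:
  V/F = 0.6700: g = -0.21563, g' = -0.7525 → V/F = 0.3834
  V/F = 0.3834: g = -0.00180, g' = -0.7887 → V/F = 0.3812
Converged at V/F = 0.3812.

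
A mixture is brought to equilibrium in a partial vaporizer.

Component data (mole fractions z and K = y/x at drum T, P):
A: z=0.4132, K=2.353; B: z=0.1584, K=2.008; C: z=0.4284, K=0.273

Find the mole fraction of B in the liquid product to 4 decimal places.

x_B = 0.1095

Material balance + equilibrium reduce to Σ zᵢ(Kᵢ−1)/(1+V/F(Kᵢ−1)) = 0.
Check two-phase: ΣzᵢKᵢ = 1.4073 > 1 and Σzᵢ/Kᵢ = 1.8237 > 1, so g(0) = 0.4073 > 0 and g(1) = -0.8237 < 0.
Newton iteration, V/F⁰ = 0.5:
  V/F = 0.5000: g = -0.04968, g' = -0.8992 → V/F = 0.4447
  V/F = 0.4447: g = -0.00099, g' = -0.8661 → V/F = 0.4436
Converged at V/F = 0.4436.
Compositions from xᵢ = zᵢ/(1+V/F(Kᵢ−1)), yᵢ = Kᵢxᵢ:
  A: x = 0.2582, y = 0.6076
  B: x = 0.1095, y = 0.2198
  C: x = 0.6323, y = 0.1726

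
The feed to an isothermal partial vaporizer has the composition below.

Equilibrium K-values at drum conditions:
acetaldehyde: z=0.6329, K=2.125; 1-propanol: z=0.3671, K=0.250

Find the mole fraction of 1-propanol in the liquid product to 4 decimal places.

x_1-propanol = 0.6000

Rachford–Rice: g(ψ) = Σ zᵢ(Kᵢ−1)/(1+ψ(Kᵢ−1)) = 0.
Check two-phase: ΣzᵢKᵢ = 1.4367 > 1 and Σzᵢ/Kᵢ = 1.7662 > 1, so g(0) = 0.4367 > 0 and g(1) = -0.7662 < 0.
Newton iteration, ψ⁰ = 0.5:
  ψ = 0.5000: g = 0.01517, g' = -0.8567 → ψ = 0.5177
  ψ = 0.5177: g = -0.00013, g' = -0.8717 → ψ = 0.5176
Converged at ψ = 0.5176.
Compositions from xᵢ = zᵢ/(1+ψ(Kᵢ−1)), yᵢ = Kᵢxᵢ:
  acetaldehyde: x = 0.4000, y = 0.8500
  1-propanol: x = 0.6000, y = 0.1500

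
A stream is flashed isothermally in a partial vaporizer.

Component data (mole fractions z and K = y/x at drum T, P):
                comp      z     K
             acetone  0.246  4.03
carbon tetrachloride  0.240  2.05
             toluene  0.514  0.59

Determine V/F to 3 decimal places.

V/F = 0.890

Rachford–Rice: g(V/F) = Σ zᵢ(Kᵢ−1)/(1+V/F(Kᵢ−1)) = 0.
Check two-phase: ΣzᵢKᵢ = 1.787 > 1 and Σzᵢ/Kᵢ = 1.049 > 1, so g(0) = 0.787 > 0 and g(1) = -0.049 < 0.
Newton–Raphson from V/F = 0.5:
  V/F = 0.500: g = 0.1965, g' = -0.608 → V/F = 0.823
  V/F = 0.823: g = 0.0302, g' = -0.458 → V/F = 0.890
Converged at V/F = 0.890.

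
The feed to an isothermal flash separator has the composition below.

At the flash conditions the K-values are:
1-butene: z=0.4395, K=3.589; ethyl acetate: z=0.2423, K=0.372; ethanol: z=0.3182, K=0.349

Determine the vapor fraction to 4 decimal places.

Rachford–Rice: g(ψ) = Σ zᵢ(Kᵢ−1)/(1+ψ(Kᵢ−1)) = 0.
Check two-phase: ΣzᵢKᵢ = 1.7786 > 1 and Σzᵢ/Kᵢ = 1.6855 > 1, so g(0) = 0.7786 > 0 and g(1) = -0.6855 < 0.
Newton iteration, ψ⁰ = 0.5:
  ψ = 0.5000: g = -0.03302, g' = -1.0590 → ψ = 0.4688
  ψ = 0.4688: g = 0.00019, g' = -1.0724 → ψ = 0.4690
Converged at ψ = 0.4690.

ψ = 0.4690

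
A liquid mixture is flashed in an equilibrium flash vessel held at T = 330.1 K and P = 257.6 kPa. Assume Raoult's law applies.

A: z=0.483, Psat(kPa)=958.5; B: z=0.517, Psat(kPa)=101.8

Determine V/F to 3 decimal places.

Raoult's law: Kᵢ = Pᵢˢᵃᵗ/P = Pᵢˢᵃᵗ/257.6.
  K_A = 958.5/257.6 = 3.72089, K_B = 101.8/257.6 = 0.39519
Material balance + equilibrium reduce to Σ zᵢ(Kᵢ−1)/(1+V/F(Kᵢ−1)) = 0.
g(0) = ΣzᵢKᵢ − 1 = 1.001 and g(1) = 1 − Σzᵢ/Kᵢ = -0.438, so a root lies in (0, 1).
Newton–Raphson from V/F = 0.5:
  V/F = 0.500: g = 0.1085, g' = -1.030 → V/F = 0.605
  V/F = 0.605: g = 0.0032, g' = -0.981 → V/F = 0.609
Converged at V/F = 0.609.

V/F = 0.609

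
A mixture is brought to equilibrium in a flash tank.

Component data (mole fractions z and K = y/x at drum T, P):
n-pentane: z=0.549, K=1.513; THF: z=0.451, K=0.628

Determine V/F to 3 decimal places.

V/F = 0.597

Newton iteration, V/F⁰ = 0.5:
  V/F = 0.500: g = 0.0180, g' = -0.186 → V/F = 0.597
Converged at V/F = 0.597.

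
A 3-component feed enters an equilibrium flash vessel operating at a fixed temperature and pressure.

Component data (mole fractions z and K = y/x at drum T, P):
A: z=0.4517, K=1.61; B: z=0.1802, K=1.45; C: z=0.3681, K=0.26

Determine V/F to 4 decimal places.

Material balance + equilibrium reduce to Σ zᵢ(Kᵢ−1)/(1+V/F(Kᵢ−1)) = 0.
Check two-phase: ΣzᵢKᵢ = 1.0842 > 1 and Σzᵢ/Kᵢ = 1.8206 > 1, so g(0) = 0.0842 > 0 and g(1) = -0.8206 < 0.
Newton–Raphson from V/F = 0.43:
  V/F = 0.4300: g = -0.11330, g' = -0.5647 → V/F = 0.2294
  V/F = 0.2294: g = -0.01286, g' = -0.4517 → V/F = 0.2009
  V/F = 0.2009: g = -0.00014, g' = -0.4422 → V/F = 0.2006
Converged at V/F = 0.2006.

V/F = 0.2006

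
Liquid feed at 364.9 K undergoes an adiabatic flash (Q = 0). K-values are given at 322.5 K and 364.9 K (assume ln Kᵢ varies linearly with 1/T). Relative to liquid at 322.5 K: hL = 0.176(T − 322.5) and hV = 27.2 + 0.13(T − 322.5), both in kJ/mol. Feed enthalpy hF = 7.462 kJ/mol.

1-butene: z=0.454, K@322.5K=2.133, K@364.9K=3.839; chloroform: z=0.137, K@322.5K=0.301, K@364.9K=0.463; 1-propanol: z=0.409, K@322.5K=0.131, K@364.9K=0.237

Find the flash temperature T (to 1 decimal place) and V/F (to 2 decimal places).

T = 333.4 K, V/F = 0.21

Adiabatic flash: solve Rachford–Rice at each trial T, then check hF = ψ·hV(T) + (1−ψ)·hL(T).
  T = 322.5 K: K = (2.133, 0.301, 0.131), RR gives ψ = 0.067, H_out = 1.829 kJ/mol
  T = 364.9 K: K = (3.839, 0.463, 0.237), RR gives ψ = 0.445, H_out = 18.704 kJ/mol
  T = 343.7 K: K = (2.914, 0.378, 0.179), RR gives ψ = 0.302, H_out = 11.643 kJ/mol
  T = 333.1 K: K = (2.505, 0.339, 0.154), RR gives ψ = 0.204, H_out = 7.316 kJ/mol
  T = 338.4 K: K = (2.705, 0.358, 0.166), RR gives ψ = 0.256, H_out = 9.582 kJ/mol
  T = 335.8 K: K = (2.606, 0.349, 0.160), RR gives ψ = 0.232, H_out = 8.500 kJ/mol
  T = 334.5 K: K = (2.557, 0.344, 0.157), RR gives ψ = 0.219, H_out = 7.938 kJ/mol
Linear interpolation between T = 333.1 (H_out = 7.316) and T = 334.5 (H_out = 7.938) on hF = 7.462 gives T ≈ 333.4 K, at which ψ = 0.21.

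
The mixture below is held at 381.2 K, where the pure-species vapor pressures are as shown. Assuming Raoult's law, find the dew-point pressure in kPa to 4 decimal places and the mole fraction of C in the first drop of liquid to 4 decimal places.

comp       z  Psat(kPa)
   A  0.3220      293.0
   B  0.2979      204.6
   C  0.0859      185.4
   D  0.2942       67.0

At the dew point ψ → 1, so Σzᵢ/Kᵢ = 1 with Kᵢ = Pᵢˢᵃᵗ/P ⇒ 1/P = Σzᵢ/Pᵢˢᵃᵗ.
1/P = 0.3220/293.0 + 0.2979/204.6 + 0.0859/185.4 + 0.2942/67.0 = 0.0074094 ⇒ P = 134.9645 kPa
xᵢ = zᵢP/Pᵢˢᵃᵗ ⇒ x_C = 0.0859·134.9645/185.4 = 0.0625

Pdew = 134.9645 kPa, x_C = 0.0625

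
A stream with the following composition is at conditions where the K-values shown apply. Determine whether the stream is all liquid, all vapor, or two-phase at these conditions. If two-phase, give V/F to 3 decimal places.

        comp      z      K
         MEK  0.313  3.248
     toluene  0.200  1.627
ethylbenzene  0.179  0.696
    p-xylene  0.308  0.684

ΣzᵢKᵢ = 1.677; Σzᵢ/Kᵢ = 0.927.
Since Σzᵢ/Kᵢ < 1 the mixture is above its dew point — single vapor phase.

all vapor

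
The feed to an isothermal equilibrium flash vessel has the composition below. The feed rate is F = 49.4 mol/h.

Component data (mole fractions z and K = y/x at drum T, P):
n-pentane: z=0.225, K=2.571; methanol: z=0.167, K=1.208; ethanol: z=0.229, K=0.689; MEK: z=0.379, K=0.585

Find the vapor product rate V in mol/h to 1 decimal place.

V = 16.8 mol/h

Rachford–Rice: g(V/F) = Σ zᵢ(Kᵢ−1)/(1+V/F(Kᵢ−1)) = 0.
Feasibility: ΣzᵢKᵢ = 1.160, Σzᵢ/Kᵢ = 1.206 — both > 1, two phases present.
Newton iteration, V/F⁰ = 0.44:
  V/F = 0.440: g = -0.0341, g' = -0.328 → V/F = 0.336
  V/F = 0.336: g = 0.0016, g' = -0.360 → V/F = 0.340
Converged at V/F = 0.340.
Then V = V/F·F = 0.3402·49.4 = 16.8 mol/h and L = F − V = 32.6 mol/h.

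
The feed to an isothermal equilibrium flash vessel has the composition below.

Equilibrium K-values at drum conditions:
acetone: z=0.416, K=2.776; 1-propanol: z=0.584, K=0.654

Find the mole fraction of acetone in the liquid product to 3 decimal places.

Rachford–Rice: g(V/F) = Σ zᵢ(Kᵢ−1)/(1+V/F(Kᵢ−1)) = 0.
g(0) = ΣzᵢKᵢ − 1 = 0.537 and g(1) = 1 − Σzᵢ/Kᵢ = -0.043, so a root lies in (0, 1).
Binary case is linear: z₁(K₁−1)(1+V/F(K₂−1)) + z₂(K₂−1)(1+V/F(K₁−1)) = 0
⇒ V/F = [z₁(K₁−1)+z₂(K₂−1)] / [−(K₁−1)(K₂−1)] = 0.5368/0.6145 = 0.873
Compositions from xᵢ = zᵢ/(1+V/F(Kᵢ−1)), yᵢ = Kᵢxᵢ:
  acetone: x = 0.163, y = 0.453
  1-propanol: x = 0.837, y = 0.547

x_acetone = 0.163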